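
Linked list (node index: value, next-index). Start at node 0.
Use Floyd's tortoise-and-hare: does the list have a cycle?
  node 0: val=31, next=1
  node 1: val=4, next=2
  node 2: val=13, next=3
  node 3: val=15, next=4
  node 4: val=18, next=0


Floyd's tortoise (slow, +1) and hare (fast, +2):
  init: slow=0, fast=0
  step 1: slow=1, fast=2
  step 2: slow=2, fast=4
  step 3: slow=3, fast=1
  step 4: slow=4, fast=3
  step 5: slow=0, fast=0
  slow == fast at node 0: cycle detected

Cycle: yes


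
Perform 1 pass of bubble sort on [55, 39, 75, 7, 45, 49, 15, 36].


Initial: [55, 39, 75, 7, 45, 49, 15, 36]
Pass 1: [39, 55, 7, 45, 49, 15, 36, 75] (6 swaps)

After 1 pass: [39, 55, 7, 45, 49, 15, 36, 75]


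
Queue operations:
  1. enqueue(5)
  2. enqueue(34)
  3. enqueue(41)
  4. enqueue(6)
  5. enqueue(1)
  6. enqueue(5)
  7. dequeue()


enqueue(5) -> [5]
enqueue(34) -> [5, 34]
enqueue(41) -> [5, 34, 41]
enqueue(6) -> [5, 34, 41, 6]
enqueue(1) -> [5, 34, 41, 6, 1]
enqueue(5) -> [5, 34, 41, 6, 1, 5]
dequeue()->5, [34, 41, 6, 1, 5]

Final queue: [34, 41, 6, 1, 5]


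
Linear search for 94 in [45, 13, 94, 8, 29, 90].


i=0: 45!=94
i=1: 13!=94
i=2: 94==94 found!

Found at 2, 3 comps


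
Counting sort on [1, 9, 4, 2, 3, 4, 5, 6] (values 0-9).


Input: [1, 9, 4, 2, 3, 4, 5, 6]
Counts: [0, 1, 1, 1, 2, 1, 1, 0, 0, 1]

Sorted: [1, 2, 3, 4, 4, 5, 6, 9]


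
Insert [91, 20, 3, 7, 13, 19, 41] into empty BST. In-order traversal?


Insert 91: root
Insert 20: L from 91
Insert 3: L from 91 -> L from 20
Insert 7: L from 91 -> L from 20 -> R from 3
Insert 13: L from 91 -> L from 20 -> R from 3 -> R from 7
Insert 19: L from 91 -> L from 20 -> R from 3 -> R from 7 -> R from 13
Insert 41: L from 91 -> R from 20

In-order: [3, 7, 13, 19, 20, 41, 91]


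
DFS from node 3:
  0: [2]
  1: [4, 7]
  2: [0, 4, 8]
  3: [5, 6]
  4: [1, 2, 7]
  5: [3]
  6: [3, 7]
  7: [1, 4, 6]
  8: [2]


Visit 3, push [6, 5]
Visit 5, push []
Visit 6, push [7]
Visit 7, push [4, 1]
Visit 1, push [4]
Visit 4, push [2]
Visit 2, push [8, 0]
Visit 0, push []
Visit 8, push []

DFS order: [3, 5, 6, 7, 1, 4, 2, 0, 8]


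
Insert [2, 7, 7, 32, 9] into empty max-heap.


Insert 2: [2]
Insert 7: [7, 2]
Insert 7: [7, 2, 7]
Insert 32: [32, 7, 7, 2]
Insert 9: [32, 9, 7, 2, 7]

Final heap: [32, 9, 7, 2, 7]


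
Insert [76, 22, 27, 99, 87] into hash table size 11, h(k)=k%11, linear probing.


Insert 76: h=10 -> slot 10
Insert 22: h=0 -> slot 0
Insert 27: h=5 -> slot 5
Insert 99: h=0, 1 probes -> slot 1
Insert 87: h=10, 3 probes -> slot 2

Table: [22, 99, 87, None, None, 27, None, None, None, None, 76]


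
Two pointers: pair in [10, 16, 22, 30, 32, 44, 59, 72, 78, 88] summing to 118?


lo=0(10)+hi=9(88)=98
lo=1(16)+hi=9(88)=104
lo=2(22)+hi=9(88)=110
lo=3(30)+hi=9(88)=118

Yes: 30+88=118


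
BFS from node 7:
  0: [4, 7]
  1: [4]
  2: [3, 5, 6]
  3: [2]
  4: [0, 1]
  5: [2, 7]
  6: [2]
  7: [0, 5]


Visit 7, enqueue [0, 5]
Visit 0, enqueue [4]
Visit 5, enqueue [2]
Visit 4, enqueue [1]
Visit 2, enqueue [3, 6]
Visit 1, enqueue []
Visit 3, enqueue []
Visit 6, enqueue []

BFS order: [7, 0, 5, 4, 2, 1, 3, 6]


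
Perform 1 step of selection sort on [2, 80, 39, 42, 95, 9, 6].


Initial: [2, 80, 39, 42, 95, 9, 6]
Step 1: min=2 at 0
  Swap: [2, 80, 39, 42, 95, 9, 6]

After 1 step: [2, 80, 39, 42, 95, 9, 6]


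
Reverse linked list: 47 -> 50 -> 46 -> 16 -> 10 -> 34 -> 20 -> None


Step 1: curr=47, set curr.next=prev(None) | reversed so far: 47
Step 2: curr=50, set curr.next=prev(47) | reversed so far: 50 -> 47
Step 3: curr=46, set curr.next=prev(50) | reversed so far: 46 -> 50 -> 47
Step 4: curr=16, set curr.next=prev(46) | reversed so far: 16 -> 46 -> 50 -> 47
Step 5: curr=10, set curr.next=prev(16) | reversed so far: 10 -> 16 -> 46 -> 50 -> 47
Step 6: curr=34, set curr.next=prev(10) | reversed so far: 34 -> 10 -> 16 -> 46 -> 50 -> 47
Step 7: curr=20, set curr.next=prev(34) | reversed so far: 20 -> 34 -> 10 -> 16 -> 46 -> 50 -> 47

20 -> 34 -> 10 -> 16 -> 46 -> 50 -> 47 -> None


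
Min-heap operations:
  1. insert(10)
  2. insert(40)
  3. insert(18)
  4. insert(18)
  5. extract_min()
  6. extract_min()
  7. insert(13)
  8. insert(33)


insert(10) -> [10]
insert(40) -> [10, 40]
insert(18) -> [10, 40, 18]
insert(18) -> [10, 18, 18, 40]
extract_min()->10, [18, 18, 40]
extract_min()->18, [18, 40]
insert(13) -> [13, 40, 18]
insert(33) -> [13, 33, 18, 40]

Final heap: [13, 33, 18, 40]


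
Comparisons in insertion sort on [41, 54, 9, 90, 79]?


Algorithm: insertion sort
Input: [41, 54, 9, 90, 79]
Sorted: [9, 41, 54, 79, 90]

6


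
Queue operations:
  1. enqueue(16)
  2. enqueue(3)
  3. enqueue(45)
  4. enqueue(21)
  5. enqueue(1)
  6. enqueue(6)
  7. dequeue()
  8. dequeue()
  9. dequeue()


enqueue(16) -> [16]
enqueue(3) -> [16, 3]
enqueue(45) -> [16, 3, 45]
enqueue(21) -> [16, 3, 45, 21]
enqueue(1) -> [16, 3, 45, 21, 1]
enqueue(6) -> [16, 3, 45, 21, 1, 6]
dequeue()->16, [3, 45, 21, 1, 6]
dequeue()->3, [45, 21, 1, 6]
dequeue()->45, [21, 1, 6]

Final queue: [21, 1, 6]


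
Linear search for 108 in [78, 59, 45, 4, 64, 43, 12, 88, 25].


i=0: 78!=108
i=1: 59!=108
i=2: 45!=108
i=3: 4!=108
i=4: 64!=108
i=5: 43!=108
i=6: 12!=108
i=7: 88!=108
i=8: 25!=108

Not found, 9 comps


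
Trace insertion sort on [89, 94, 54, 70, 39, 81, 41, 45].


Initial: [89, 94, 54, 70, 39, 81, 41, 45]
Insert 94: [89, 94, 54, 70, 39, 81, 41, 45]
Insert 54: [54, 89, 94, 70, 39, 81, 41, 45]
Insert 70: [54, 70, 89, 94, 39, 81, 41, 45]
Insert 39: [39, 54, 70, 89, 94, 81, 41, 45]
Insert 81: [39, 54, 70, 81, 89, 94, 41, 45]
Insert 41: [39, 41, 54, 70, 81, 89, 94, 45]
Insert 45: [39, 41, 45, 54, 70, 81, 89, 94]

Sorted: [39, 41, 45, 54, 70, 81, 89, 94]


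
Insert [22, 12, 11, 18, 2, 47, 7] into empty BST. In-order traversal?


Insert 22: root
Insert 12: L from 22
Insert 11: L from 22 -> L from 12
Insert 18: L from 22 -> R from 12
Insert 2: L from 22 -> L from 12 -> L from 11
Insert 47: R from 22
Insert 7: L from 22 -> L from 12 -> L from 11 -> R from 2

In-order: [2, 7, 11, 12, 18, 22, 47]


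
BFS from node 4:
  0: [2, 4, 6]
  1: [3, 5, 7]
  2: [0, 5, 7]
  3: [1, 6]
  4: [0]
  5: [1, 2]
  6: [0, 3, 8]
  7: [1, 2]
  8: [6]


Visit 4, enqueue [0]
Visit 0, enqueue [2, 6]
Visit 2, enqueue [5, 7]
Visit 6, enqueue [3, 8]
Visit 5, enqueue [1]
Visit 7, enqueue []
Visit 3, enqueue []
Visit 8, enqueue []
Visit 1, enqueue []

BFS order: [4, 0, 2, 6, 5, 7, 3, 8, 1]


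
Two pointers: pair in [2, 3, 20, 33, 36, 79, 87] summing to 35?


lo=0(2)+hi=6(87)=89
lo=0(2)+hi=5(79)=81
lo=0(2)+hi=4(36)=38
lo=0(2)+hi=3(33)=35

Yes: 2+33=35


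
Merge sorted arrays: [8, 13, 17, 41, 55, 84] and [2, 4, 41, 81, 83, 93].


Take 2 from B
Take 4 from B
Take 8 from A
Take 13 from A
Take 17 from A
Take 41 from A
Take 41 from B
Take 55 from A
Take 81 from B
Take 83 from B
Take 84 from A

Merged: [2, 4, 8, 13, 17, 41, 41, 55, 81, 83, 84, 93]


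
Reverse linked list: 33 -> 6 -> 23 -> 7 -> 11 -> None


Step 1: curr=33, set curr.next=prev(None) | reversed so far: 33
Step 2: curr=6, set curr.next=prev(33) | reversed so far: 6 -> 33
Step 3: curr=23, set curr.next=prev(6) | reversed so far: 23 -> 6 -> 33
Step 4: curr=7, set curr.next=prev(23) | reversed so far: 7 -> 23 -> 6 -> 33
Step 5: curr=11, set curr.next=prev(7) | reversed so far: 11 -> 7 -> 23 -> 6 -> 33

11 -> 7 -> 23 -> 6 -> 33 -> None


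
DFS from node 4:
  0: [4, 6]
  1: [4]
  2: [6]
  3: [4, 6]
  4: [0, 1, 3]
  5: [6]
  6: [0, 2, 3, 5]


Visit 4, push [3, 1, 0]
Visit 0, push [6]
Visit 6, push [5, 3, 2]
Visit 2, push []
Visit 3, push []
Visit 5, push []
Visit 1, push []

DFS order: [4, 0, 6, 2, 3, 5, 1]


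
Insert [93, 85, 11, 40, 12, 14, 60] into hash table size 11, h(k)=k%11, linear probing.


Insert 93: h=5 -> slot 5
Insert 85: h=8 -> slot 8
Insert 11: h=0 -> slot 0
Insert 40: h=7 -> slot 7
Insert 12: h=1 -> slot 1
Insert 14: h=3 -> slot 3
Insert 60: h=5, 1 probes -> slot 6

Table: [11, 12, None, 14, None, 93, 60, 40, 85, None, None]


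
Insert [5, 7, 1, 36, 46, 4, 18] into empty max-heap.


Insert 5: [5]
Insert 7: [7, 5]
Insert 1: [7, 5, 1]
Insert 36: [36, 7, 1, 5]
Insert 46: [46, 36, 1, 5, 7]
Insert 4: [46, 36, 4, 5, 7, 1]
Insert 18: [46, 36, 18, 5, 7, 1, 4]

Final heap: [46, 36, 18, 5, 7, 1, 4]


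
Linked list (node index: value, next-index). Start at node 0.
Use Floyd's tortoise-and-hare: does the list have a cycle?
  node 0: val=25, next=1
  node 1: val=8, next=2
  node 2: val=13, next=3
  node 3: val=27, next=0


Floyd's tortoise (slow, +1) and hare (fast, +2):
  init: slow=0, fast=0
  step 1: slow=1, fast=2
  step 2: slow=2, fast=0
  step 3: slow=3, fast=2
  step 4: slow=0, fast=0
  slow == fast at node 0: cycle detected

Cycle: yes


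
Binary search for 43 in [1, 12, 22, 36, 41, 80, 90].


Step 1: lo=0, hi=6, mid=3, val=36
Step 2: lo=4, hi=6, mid=5, val=80
Step 3: lo=4, hi=4, mid=4, val=41

Not found


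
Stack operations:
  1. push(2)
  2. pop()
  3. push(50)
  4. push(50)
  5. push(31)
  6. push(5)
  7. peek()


push(2) -> [2]
pop()->2, []
push(50) -> [50]
push(50) -> [50, 50]
push(31) -> [50, 50, 31]
push(5) -> [50, 50, 31, 5]
peek()->5

Final stack: [50, 50, 31, 5]


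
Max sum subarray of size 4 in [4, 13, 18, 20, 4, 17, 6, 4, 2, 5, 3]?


[0:4]: 55
[1:5]: 55
[2:6]: 59
[3:7]: 47
[4:8]: 31
[5:9]: 29
[6:10]: 17
[7:11]: 14

Max: 59 at [2:6]


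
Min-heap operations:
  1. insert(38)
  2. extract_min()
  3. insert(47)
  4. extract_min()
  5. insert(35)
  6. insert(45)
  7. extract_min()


insert(38) -> [38]
extract_min()->38, []
insert(47) -> [47]
extract_min()->47, []
insert(35) -> [35]
insert(45) -> [35, 45]
extract_min()->35, [45]

Final heap: [45]


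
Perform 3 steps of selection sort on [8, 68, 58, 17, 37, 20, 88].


Initial: [8, 68, 58, 17, 37, 20, 88]
Step 1: min=8 at 0
  Swap: [8, 68, 58, 17, 37, 20, 88]
Step 2: min=17 at 3
  Swap: [8, 17, 58, 68, 37, 20, 88]
Step 3: min=20 at 5
  Swap: [8, 17, 20, 68, 37, 58, 88]

After 3 steps: [8, 17, 20, 68, 37, 58, 88]


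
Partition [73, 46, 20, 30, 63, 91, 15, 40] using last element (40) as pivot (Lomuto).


Pivot: 40
  20 <= 40: swap -> [20, 46, 73, 30, 63, 91, 15, 40]
  30 <= 40: swap -> [20, 30, 73, 46, 63, 91, 15, 40]
  15 <= 40: swap -> [20, 30, 15, 46, 63, 91, 73, 40]
Place pivot at 3: [20, 30, 15, 40, 63, 91, 73, 46]

Partitioned: [20, 30, 15, 40, 63, 91, 73, 46]


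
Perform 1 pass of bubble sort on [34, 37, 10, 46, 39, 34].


Initial: [34, 37, 10, 46, 39, 34]
Pass 1: [34, 10, 37, 39, 34, 46] (3 swaps)

After 1 pass: [34, 10, 37, 39, 34, 46]


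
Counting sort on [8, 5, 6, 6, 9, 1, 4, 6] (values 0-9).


Input: [8, 5, 6, 6, 9, 1, 4, 6]
Counts: [0, 1, 0, 0, 1, 1, 3, 0, 1, 1]

Sorted: [1, 4, 5, 6, 6, 6, 8, 9]


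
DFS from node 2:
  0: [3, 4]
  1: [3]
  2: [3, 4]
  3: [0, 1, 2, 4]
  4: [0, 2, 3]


Visit 2, push [4, 3]
Visit 3, push [4, 1, 0]
Visit 0, push [4]
Visit 4, push []
Visit 1, push []

DFS order: [2, 3, 0, 4, 1]


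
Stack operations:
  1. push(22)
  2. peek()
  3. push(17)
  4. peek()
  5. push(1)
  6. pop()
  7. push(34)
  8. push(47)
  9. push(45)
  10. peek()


push(22) -> [22]
peek()->22
push(17) -> [22, 17]
peek()->17
push(1) -> [22, 17, 1]
pop()->1, [22, 17]
push(34) -> [22, 17, 34]
push(47) -> [22, 17, 34, 47]
push(45) -> [22, 17, 34, 47, 45]
peek()->45

Final stack: [22, 17, 34, 47, 45]


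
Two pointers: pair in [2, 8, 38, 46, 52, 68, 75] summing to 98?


lo=0(2)+hi=6(75)=77
lo=1(8)+hi=6(75)=83
lo=2(38)+hi=6(75)=113
lo=2(38)+hi=5(68)=106
lo=2(38)+hi=4(52)=90
lo=3(46)+hi=4(52)=98

Yes: 46+52=98


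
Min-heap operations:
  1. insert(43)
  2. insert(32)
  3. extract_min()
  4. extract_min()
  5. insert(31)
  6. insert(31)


insert(43) -> [43]
insert(32) -> [32, 43]
extract_min()->32, [43]
extract_min()->43, []
insert(31) -> [31]
insert(31) -> [31, 31]

Final heap: [31, 31]


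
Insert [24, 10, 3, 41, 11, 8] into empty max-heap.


Insert 24: [24]
Insert 10: [24, 10]
Insert 3: [24, 10, 3]
Insert 41: [41, 24, 3, 10]
Insert 11: [41, 24, 3, 10, 11]
Insert 8: [41, 24, 8, 10, 11, 3]

Final heap: [41, 24, 8, 10, 11, 3]


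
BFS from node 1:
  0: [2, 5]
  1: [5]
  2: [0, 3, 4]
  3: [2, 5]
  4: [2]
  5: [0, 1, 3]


Visit 1, enqueue [5]
Visit 5, enqueue [0, 3]
Visit 0, enqueue [2]
Visit 3, enqueue []
Visit 2, enqueue [4]
Visit 4, enqueue []

BFS order: [1, 5, 0, 3, 2, 4]


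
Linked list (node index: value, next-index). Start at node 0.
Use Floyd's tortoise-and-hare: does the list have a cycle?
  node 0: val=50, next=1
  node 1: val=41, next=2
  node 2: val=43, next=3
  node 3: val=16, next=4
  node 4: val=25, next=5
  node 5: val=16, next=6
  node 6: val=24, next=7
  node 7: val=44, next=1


Floyd's tortoise (slow, +1) and hare (fast, +2):
  init: slow=0, fast=0
  step 1: slow=1, fast=2
  step 2: slow=2, fast=4
  step 3: slow=3, fast=6
  step 4: slow=4, fast=1
  step 5: slow=5, fast=3
  step 6: slow=6, fast=5
  step 7: slow=7, fast=7
  slow == fast at node 7: cycle detected

Cycle: yes


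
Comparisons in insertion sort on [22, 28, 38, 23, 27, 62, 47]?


Algorithm: insertion sort
Input: [22, 28, 38, 23, 27, 62, 47]
Sorted: [22, 23, 27, 28, 38, 47, 62]

11


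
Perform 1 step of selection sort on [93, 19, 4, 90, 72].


Initial: [93, 19, 4, 90, 72]
Step 1: min=4 at 2
  Swap: [4, 19, 93, 90, 72]

After 1 step: [4, 19, 93, 90, 72]


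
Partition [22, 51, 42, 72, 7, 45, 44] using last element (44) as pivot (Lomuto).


Pivot: 44
  22 <= 44: advance i (no swap)
  42 <= 44: swap -> [22, 42, 51, 72, 7, 45, 44]
  7 <= 44: swap -> [22, 42, 7, 72, 51, 45, 44]
Place pivot at 3: [22, 42, 7, 44, 51, 45, 72]

Partitioned: [22, 42, 7, 44, 51, 45, 72]


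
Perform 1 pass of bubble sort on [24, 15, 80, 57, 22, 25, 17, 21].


Initial: [24, 15, 80, 57, 22, 25, 17, 21]
Pass 1: [15, 24, 57, 22, 25, 17, 21, 80] (6 swaps)

After 1 pass: [15, 24, 57, 22, 25, 17, 21, 80]


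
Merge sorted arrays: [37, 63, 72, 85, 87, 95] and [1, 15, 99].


Take 1 from B
Take 15 from B
Take 37 from A
Take 63 from A
Take 72 from A
Take 85 from A
Take 87 from A
Take 95 from A

Merged: [1, 15, 37, 63, 72, 85, 87, 95, 99]


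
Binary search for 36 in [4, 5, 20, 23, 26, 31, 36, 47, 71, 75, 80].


Step 1: lo=0, hi=10, mid=5, val=31
Step 2: lo=6, hi=10, mid=8, val=71
Step 3: lo=6, hi=7, mid=6, val=36

Found at index 6


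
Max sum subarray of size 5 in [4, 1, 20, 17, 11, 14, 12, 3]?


[0:5]: 53
[1:6]: 63
[2:7]: 74
[3:8]: 57

Max: 74 at [2:7]


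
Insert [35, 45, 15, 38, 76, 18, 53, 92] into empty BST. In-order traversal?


Insert 35: root
Insert 45: R from 35
Insert 15: L from 35
Insert 38: R from 35 -> L from 45
Insert 76: R from 35 -> R from 45
Insert 18: L from 35 -> R from 15
Insert 53: R from 35 -> R from 45 -> L from 76
Insert 92: R from 35 -> R from 45 -> R from 76

In-order: [15, 18, 35, 38, 45, 53, 76, 92]


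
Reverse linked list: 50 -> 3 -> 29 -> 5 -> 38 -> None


Step 1: curr=50, set curr.next=prev(None) | reversed so far: 50
Step 2: curr=3, set curr.next=prev(50) | reversed so far: 3 -> 50
Step 3: curr=29, set curr.next=prev(3) | reversed so far: 29 -> 3 -> 50
Step 4: curr=5, set curr.next=prev(29) | reversed so far: 5 -> 29 -> 3 -> 50
Step 5: curr=38, set curr.next=prev(5) | reversed so far: 38 -> 5 -> 29 -> 3 -> 50

38 -> 5 -> 29 -> 3 -> 50 -> None


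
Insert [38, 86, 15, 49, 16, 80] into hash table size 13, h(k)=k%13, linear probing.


Insert 38: h=12 -> slot 12
Insert 86: h=8 -> slot 8
Insert 15: h=2 -> slot 2
Insert 49: h=10 -> slot 10
Insert 16: h=3 -> slot 3
Insert 80: h=2, 2 probes -> slot 4

Table: [None, None, 15, 16, 80, None, None, None, 86, None, 49, None, 38]


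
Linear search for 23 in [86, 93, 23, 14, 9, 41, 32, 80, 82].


i=0: 86!=23
i=1: 93!=23
i=2: 23==23 found!

Found at 2, 3 comps


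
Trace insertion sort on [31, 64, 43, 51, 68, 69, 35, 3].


Initial: [31, 64, 43, 51, 68, 69, 35, 3]
Insert 64: [31, 64, 43, 51, 68, 69, 35, 3]
Insert 43: [31, 43, 64, 51, 68, 69, 35, 3]
Insert 51: [31, 43, 51, 64, 68, 69, 35, 3]
Insert 68: [31, 43, 51, 64, 68, 69, 35, 3]
Insert 69: [31, 43, 51, 64, 68, 69, 35, 3]
Insert 35: [31, 35, 43, 51, 64, 68, 69, 3]
Insert 3: [3, 31, 35, 43, 51, 64, 68, 69]

Sorted: [3, 31, 35, 43, 51, 64, 68, 69]


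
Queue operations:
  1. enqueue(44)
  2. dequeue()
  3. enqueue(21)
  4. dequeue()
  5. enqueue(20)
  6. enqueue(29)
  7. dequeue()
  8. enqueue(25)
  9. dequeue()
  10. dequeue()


enqueue(44) -> [44]
dequeue()->44, []
enqueue(21) -> [21]
dequeue()->21, []
enqueue(20) -> [20]
enqueue(29) -> [20, 29]
dequeue()->20, [29]
enqueue(25) -> [29, 25]
dequeue()->29, [25]
dequeue()->25, []

Final queue: []


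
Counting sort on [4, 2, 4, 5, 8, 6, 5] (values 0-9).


Input: [4, 2, 4, 5, 8, 6, 5]
Counts: [0, 0, 1, 0, 2, 2, 1, 0, 1, 0]

Sorted: [2, 4, 4, 5, 5, 6, 8]


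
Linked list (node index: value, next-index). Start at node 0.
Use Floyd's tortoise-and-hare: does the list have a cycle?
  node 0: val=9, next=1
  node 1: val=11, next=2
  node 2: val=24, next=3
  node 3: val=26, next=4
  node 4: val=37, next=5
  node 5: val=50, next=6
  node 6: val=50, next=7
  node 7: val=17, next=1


Floyd's tortoise (slow, +1) and hare (fast, +2):
  init: slow=0, fast=0
  step 1: slow=1, fast=2
  step 2: slow=2, fast=4
  step 3: slow=3, fast=6
  step 4: slow=4, fast=1
  step 5: slow=5, fast=3
  step 6: slow=6, fast=5
  step 7: slow=7, fast=7
  slow == fast at node 7: cycle detected

Cycle: yes


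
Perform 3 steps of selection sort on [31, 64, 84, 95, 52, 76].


Initial: [31, 64, 84, 95, 52, 76]
Step 1: min=31 at 0
  Swap: [31, 64, 84, 95, 52, 76]
Step 2: min=52 at 4
  Swap: [31, 52, 84, 95, 64, 76]
Step 3: min=64 at 4
  Swap: [31, 52, 64, 95, 84, 76]

After 3 steps: [31, 52, 64, 95, 84, 76]


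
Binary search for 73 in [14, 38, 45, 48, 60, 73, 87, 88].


Step 1: lo=0, hi=7, mid=3, val=48
Step 2: lo=4, hi=7, mid=5, val=73

Found at index 5


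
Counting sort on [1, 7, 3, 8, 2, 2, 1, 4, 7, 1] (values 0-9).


Input: [1, 7, 3, 8, 2, 2, 1, 4, 7, 1]
Counts: [0, 3, 2, 1, 1, 0, 0, 2, 1, 0]

Sorted: [1, 1, 1, 2, 2, 3, 4, 7, 7, 8]


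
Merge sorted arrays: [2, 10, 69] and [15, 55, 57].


Take 2 from A
Take 10 from A
Take 15 from B
Take 55 from B
Take 57 from B

Merged: [2, 10, 15, 55, 57, 69]


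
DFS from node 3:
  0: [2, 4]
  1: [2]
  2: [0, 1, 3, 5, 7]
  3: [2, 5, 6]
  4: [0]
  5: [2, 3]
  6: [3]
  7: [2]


Visit 3, push [6, 5, 2]
Visit 2, push [7, 5, 1, 0]
Visit 0, push [4]
Visit 4, push []
Visit 1, push []
Visit 5, push []
Visit 7, push []
Visit 6, push []

DFS order: [3, 2, 0, 4, 1, 5, 7, 6]


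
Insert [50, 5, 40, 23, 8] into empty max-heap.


Insert 50: [50]
Insert 5: [50, 5]
Insert 40: [50, 5, 40]
Insert 23: [50, 23, 40, 5]
Insert 8: [50, 23, 40, 5, 8]

Final heap: [50, 23, 40, 5, 8]


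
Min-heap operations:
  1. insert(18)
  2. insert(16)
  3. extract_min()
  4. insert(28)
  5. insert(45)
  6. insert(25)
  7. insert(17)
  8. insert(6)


insert(18) -> [18]
insert(16) -> [16, 18]
extract_min()->16, [18]
insert(28) -> [18, 28]
insert(45) -> [18, 28, 45]
insert(25) -> [18, 25, 45, 28]
insert(17) -> [17, 18, 45, 28, 25]
insert(6) -> [6, 18, 17, 28, 25, 45]

Final heap: [6, 18, 17, 28, 25, 45]


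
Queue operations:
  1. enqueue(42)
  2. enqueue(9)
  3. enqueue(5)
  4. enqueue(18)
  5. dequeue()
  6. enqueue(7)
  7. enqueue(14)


enqueue(42) -> [42]
enqueue(9) -> [42, 9]
enqueue(5) -> [42, 9, 5]
enqueue(18) -> [42, 9, 5, 18]
dequeue()->42, [9, 5, 18]
enqueue(7) -> [9, 5, 18, 7]
enqueue(14) -> [9, 5, 18, 7, 14]

Final queue: [9, 5, 18, 7, 14]


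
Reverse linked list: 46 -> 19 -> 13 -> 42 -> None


Step 1: curr=46, set curr.next=prev(None) | reversed so far: 46
Step 2: curr=19, set curr.next=prev(46) | reversed so far: 19 -> 46
Step 3: curr=13, set curr.next=prev(19) | reversed so far: 13 -> 19 -> 46
Step 4: curr=42, set curr.next=prev(13) | reversed so far: 42 -> 13 -> 19 -> 46

42 -> 13 -> 19 -> 46 -> None


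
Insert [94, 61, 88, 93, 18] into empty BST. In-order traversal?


Insert 94: root
Insert 61: L from 94
Insert 88: L from 94 -> R from 61
Insert 93: L from 94 -> R from 61 -> R from 88
Insert 18: L from 94 -> L from 61

In-order: [18, 61, 88, 93, 94]


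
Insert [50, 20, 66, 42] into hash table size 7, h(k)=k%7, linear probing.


Insert 50: h=1 -> slot 1
Insert 20: h=6 -> slot 6
Insert 66: h=3 -> slot 3
Insert 42: h=0 -> slot 0

Table: [42, 50, None, 66, None, None, 20]


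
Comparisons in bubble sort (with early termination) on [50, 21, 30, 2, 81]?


Algorithm: bubble sort (with early termination)
Input: [50, 21, 30, 2, 81]
Sorted: [2, 21, 30, 50, 81]

10


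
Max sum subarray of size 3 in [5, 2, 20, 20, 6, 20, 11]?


[0:3]: 27
[1:4]: 42
[2:5]: 46
[3:6]: 46
[4:7]: 37

Max: 46 at [2:5]


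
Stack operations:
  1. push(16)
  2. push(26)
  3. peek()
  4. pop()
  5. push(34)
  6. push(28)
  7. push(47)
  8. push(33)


push(16) -> [16]
push(26) -> [16, 26]
peek()->26
pop()->26, [16]
push(34) -> [16, 34]
push(28) -> [16, 34, 28]
push(47) -> [16, 34, 28, 47]
push(33) -> [16, 34, 28, 47, 33]

Final stack: [16, 34, 28, 47, 33]


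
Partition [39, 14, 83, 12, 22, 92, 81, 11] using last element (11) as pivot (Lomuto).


Pivot: 11
Place pivot at 0: [11, 14, 83, 12, 22, 92, 81, 39]

Partitioned: [11, 14, 83, 12, 22, 92, 81, 39]


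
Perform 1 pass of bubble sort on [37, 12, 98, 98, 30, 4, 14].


Initial: [37, 12, 98, 98, 30, 4, 14]
Pass 1: [12, 37, 98, 30, 4, 14, 98] (4 swaps)

After 1 pass: [12, 37, 98, 30, 4, 14, 98]


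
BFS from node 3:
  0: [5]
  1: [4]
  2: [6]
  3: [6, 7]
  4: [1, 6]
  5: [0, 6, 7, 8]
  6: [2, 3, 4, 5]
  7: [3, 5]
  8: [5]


Visit 3, enqueue [6, 7]
Visit 6, enqueue [2, 4, 5]
Visit 7, enqueue []
Visit 2, enqueue []
Visit 4, enqueue [1]
Visit 5, enqueue [0, 8]
Visit 1, enqueue []
Visit 0, enqueue []
Visit 8, enqueue []

BFS order: [3, 6, 7, 2, 4, 5, 1, 0, 8]


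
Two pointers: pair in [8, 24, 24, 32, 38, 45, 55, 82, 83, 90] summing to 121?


lo=0(8)+hi=9(90)=98
lo=1(24)+hi=9(90)=114
lo=2(24)+hi=9(90)=114
lo=3(32)+hi=9(90)=122
lo=3(32)+hi=8(83)=115
lo=4(38)+hi=8(83)=121

Yes: 38+83=121


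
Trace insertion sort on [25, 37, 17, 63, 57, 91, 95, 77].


Initial: [25, 37, 17, 63, 57, 91, 95, 77]
Insert 37: [25, 37, 17, 63, 57, 91, 95, 77]
Insert 17: [17, 25, 37, 63, 57, 91, 95, 77]
Insert 63: [17, 25, 37, 63, 57, 91, 95, 77]
Insert 57: [17, 25, 37, 57, 63, 91, 95, 77]
Insert 91: [17, 25, 37, 57, 63, 91, 95, 77]
Insert 95: [17, 25, 37, 57, 63, 91, 95, 77]
Insert 77: [17, 25, 37, 57, 63, 77, 91, 95]

Sorted: [17, 25, 37, 57, 63, 77, 91, 95]


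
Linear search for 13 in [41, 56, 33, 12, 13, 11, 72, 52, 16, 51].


i=0: 41!=13
i=1: 56!=13
i=2: 33!=13
i=3: 12!=13
i=4: 13==13 found!

Found at 4, 5 comps


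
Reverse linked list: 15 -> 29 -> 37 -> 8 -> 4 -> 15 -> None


Step 1: curr=15, set curr.next=prev(None) | reversed so far: 15
Step 2: curr=29, set curr.next=prev(15) | reversed so far: 29 -> 15
Step 3: curr=37, set curr.next=prev(29) | reversed so far: 37 -> 29 -> 15
Step 4: curr=8, set curr.next=prev(37) | reversed so far: 8 -> 37 -> 29 -> 15
Step 5: curr=4, set curr.next=prev(8) | reversed so far: 4 -> 8 -> 37 -> 29 -> 15
Step 6: curr=15, set curr.next=prev(4) | reversed so far: 15 -> 4 -> 8 -> 37 -> 29 -> 15

15 -> 4 -> 8 -> 37 -> 29 -> 15 -> None


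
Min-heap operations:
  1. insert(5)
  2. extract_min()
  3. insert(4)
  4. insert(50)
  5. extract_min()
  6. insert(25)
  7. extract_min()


insert(5) -> [5]
extract_min()->5, []
insert(4) -> [4]
insert(50) -> [4, 50]
extract_min()->4, [50]
insert(25) -> [25, 50]
extract_min()->25, [50]

Final heap: [50]


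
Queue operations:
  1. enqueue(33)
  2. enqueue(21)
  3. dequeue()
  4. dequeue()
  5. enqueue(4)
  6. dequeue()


enqueue(33) -> [33]
enqueue(21) -> [33, 21]
dequeue()->33, [21]
dequeue()->21, []
enqueue(4) -> [4]
dequeue()->4, []

Final queue: []


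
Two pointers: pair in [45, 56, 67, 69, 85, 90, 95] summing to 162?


lo=0(45)+hi=6(95)=140
lo=1(56)+hi=6(95)=151
lo=2(67)+hi=6(95)=162

Yes: 67+95=162


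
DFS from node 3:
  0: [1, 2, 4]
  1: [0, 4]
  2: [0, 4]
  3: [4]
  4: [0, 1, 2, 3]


Visit 3, push [4]
Visit 4, push [2, 1, 0]
Visit 0, push [2, 1]
Visit 1, push []
Visit 2, push []

DFS order: [3, 4, 0, 1, 2]


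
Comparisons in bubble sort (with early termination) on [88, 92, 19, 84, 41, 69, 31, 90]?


Algorithm: bubble sort (with early termination)
Input: [88, 92, 19, 84, 41, 69, 31, 90]
Sorted: [19, 31, 41, 69, 84, 88, 90, 92]

27


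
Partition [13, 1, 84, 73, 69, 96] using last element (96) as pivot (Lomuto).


Pivot: 96
  13 <= 96: advance i (no swap)
  1 <= 96: advance i (no swap)
  84 <= 96: advance i (no swap)
  73 <= 96: advance i (no swap)
  69 <= 96: advance i (no swap)
Place pivot at 5: [13, 1, 84, 73, 69, 96]

Partitioned: [13, 1, 84, 73, 69, 96]


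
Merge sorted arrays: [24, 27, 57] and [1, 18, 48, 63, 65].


Take 1 from B
Take 18 from B
Take 24 from A
Take 27 from A
Take 48 from B
Take 57 from A

Merged: [1, 18, 24, 27, 48, 57, 63, 65]


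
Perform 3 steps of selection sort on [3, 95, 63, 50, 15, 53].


Initial: [3, 95, 63, 50, 15, 53]
Step 1: min=3 at 0
  Swap: [3, 95, 63, 50, 15, 53]
Step 2: min=15 at 4
  Swap: [3, 15, 63, 50, 95, 53]
Step 3: min=50 at 3
  Swap: [3, 15, 50, 63, 95, 53]

After 3 steps: [3, 15, 50, 63, 95, 53]


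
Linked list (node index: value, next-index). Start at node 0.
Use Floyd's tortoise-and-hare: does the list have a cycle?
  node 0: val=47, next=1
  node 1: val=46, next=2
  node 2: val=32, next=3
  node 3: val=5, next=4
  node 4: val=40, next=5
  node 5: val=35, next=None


Floyd's tortoise (slow, +1) and hare (fast, +2):
  init: slow=0, fast=0
  step 1: slow=1, fast=2
  step 2: slow=2, fast=4
  step 3: fast 4->5->None, no cycle

Cycle: no


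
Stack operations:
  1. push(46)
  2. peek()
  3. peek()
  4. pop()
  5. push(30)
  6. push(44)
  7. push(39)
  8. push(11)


push(46) -> [46]
peek()->46
peek()->46
pop()->46, []
push(30) -> [30]
push(44) -> [30, 44]
push(39) -> [30, 44, 39]
push(11) -> [30, 44, 39, 11]

Final stack: [30, 44, 39, 11]


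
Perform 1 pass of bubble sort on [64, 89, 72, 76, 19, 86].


Initial: [64, 89, 72, 76, 19, 86]
Pass 1: [64, 72, 76, 19, 86, 89] (4 swaps)

After 1 pass: [64, 72, 76, 19, 86, 89]


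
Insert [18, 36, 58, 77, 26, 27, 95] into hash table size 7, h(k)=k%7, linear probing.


Insert 18: h=4 -> slot 4
Insert 36: h=1 -> slot 1
Insert 58: h=2 -> slot 2
Insert 77: h=0 -> slot 0
Insert 26: h=5 -> slot 5
Insert 27: h=6 -> slot 6
Insert 95: h=4, 6 probes -> slot 3

Table: [77, 36, 58, 95, 18, 26, 27]


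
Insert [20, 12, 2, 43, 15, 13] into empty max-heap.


Insert 20: [20]
Insert 12: [20, 12]
Insert 2: [20, 12, 2]
Insert 43: [43, 20, 2, 12]
Insert 15: [43, 20, 2, 12, 15]
Insert 13: [43, 20, 13, 12, 15, 2]

Final heap: [43, 20, 13, 12, 15, 2]


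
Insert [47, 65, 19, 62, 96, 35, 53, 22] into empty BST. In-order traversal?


Insert 47: root
Insert 65: R from 47
Insert 19: L from 47
Insert 62: R from 47 -> L from 65
Insert 96: R from 47 -> R from 65
Insert 35: L from 47 -> R from 19
Insert 53: R from 47 -> L from 65 -> L from 62
Insert 22: L from 47 -> R from 19 -> L from 35

In-order: [19, 22, 35, 47, 53, 62, 65, 96]


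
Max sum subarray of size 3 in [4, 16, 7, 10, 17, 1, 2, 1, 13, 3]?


[0:3]: 27
[1:4]: 33
[2:5]: 34
[3:6]: 28
[4:7]: 20
[5:8]: 4
[6:9]: 16
[7:10]: 17

Max: 34 at [2:5]


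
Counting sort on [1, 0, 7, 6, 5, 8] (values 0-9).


Input: [1, 0, 7, 6, 5, 8]
Counts: [1, 1, 0, 0, 0, 1, 1, 1, 1, 0]

Sorted: [0, 1, 5, 6, 7, 8]


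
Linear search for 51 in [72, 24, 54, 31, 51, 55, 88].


i=0: 72!=51
i=1: 24!=51
i=2: 54!=51
i=3: 31!=51
i=4: 51==51 found!

Found at 4, 5 comps


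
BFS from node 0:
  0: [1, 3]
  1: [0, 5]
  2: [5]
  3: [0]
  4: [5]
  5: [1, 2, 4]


Visit 0, enqueue [1, 3]
Visit 1, enqueue [5]
Visit 3, enqueue []
Visit 5, enqueue [2, 4]
Visit 2, enqueue []
Visit 4, enqueue []

BFS order: [0, 1, 3, 5, 2, 4]


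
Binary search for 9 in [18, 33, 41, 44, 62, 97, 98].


Step 1: lo=0, hi=6, mid=3, val=44
Step 2: lo=0, hi=2, mid=1, val=33
Step 3: lo=0, hi=0, mid=0, val=18

Not found


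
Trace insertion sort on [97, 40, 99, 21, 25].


Initial: [97, 40, 99, 21, 25]
Insert 40: [40, 97, 99, 21, 25]
Insert 99: [40, 97, 99, 21, 25]
Insert 21: [21, 40, 97, 99, 25]
Insert 25: [21, 25, 40, 97, 99]

Sorted: [21, 25, 40, 97, 99]


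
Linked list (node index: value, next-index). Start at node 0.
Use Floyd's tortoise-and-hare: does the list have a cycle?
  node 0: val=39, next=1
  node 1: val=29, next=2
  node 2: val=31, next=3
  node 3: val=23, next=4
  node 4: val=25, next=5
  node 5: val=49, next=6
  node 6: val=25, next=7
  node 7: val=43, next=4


Floyd's tortoise (slow, +1) and hare (fast, +2):
  init: slow=0, fast=0
  step 1: slow=1, fast=2
  step 2: slow=2, fast=4
  step 3: slow=3, fast=6
  step 4: slow=4, fast=4
  slow == fast at node 4: cycle detected

Cycle: yes


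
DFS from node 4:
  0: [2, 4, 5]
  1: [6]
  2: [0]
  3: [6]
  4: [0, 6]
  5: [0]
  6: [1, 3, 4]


Visit 4, push [6, 0]
Visit 0, push [5, 2]
Visit 2, push []
Visit 5, push []
Visit 6, push [3, 1]
Visit 1, push []
Visit 3, push []

DFS order: [4, 0, 2, 5, 6, 1, 3]


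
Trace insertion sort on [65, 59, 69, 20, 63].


Initial: [65, 59, 69, 20, 63]
Insert 59: [59, 65, 69, 20, 63]
Insert 69: [59, 65, 69, 20, 63]
Insert 20: [20, 59, 65, 69, 63]
Insert 63: [20, 59, 63, 65, 69]

Sorted: [20, 59, 63, 65, 69]


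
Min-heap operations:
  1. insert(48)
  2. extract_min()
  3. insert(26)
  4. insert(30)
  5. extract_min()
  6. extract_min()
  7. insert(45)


insert(48) -> [48]
extract_min()->48, []
insert(26) -> [26]
insert(30) -> [26, 30]
extract_min()->26, [30]
extract_min()->30, []
insert(45) -> [45]

Final heap: [45]


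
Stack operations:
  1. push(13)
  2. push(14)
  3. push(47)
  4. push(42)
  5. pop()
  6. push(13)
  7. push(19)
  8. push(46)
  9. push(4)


push(13) -> [13]
push(14) -> [13, 14]
push(47) -> [13, 14, 47]
push(42) -> [13, 14, 47, 42]
pop()->42, [13, 14, 47]
push(13) -> [13, 14, 47, 13]
push(19) -> [13, 14, 47, 13, 19]
push(46) -> [13, 14, 47, 13, 19, 46]
push(4) -> [13, 14, 47, 13, 19, 46, 4]

Final stack: [13, 14, 47, 13, 19, 46, 4]


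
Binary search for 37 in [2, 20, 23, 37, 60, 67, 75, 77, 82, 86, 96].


Step 1: lo=0, hi=10, mid=5, val=67
Step 2: lo=0, hi=4, mid=2, val=23
Step 3: lo=3, hi=4, mid=3, val=37

Found at index 3


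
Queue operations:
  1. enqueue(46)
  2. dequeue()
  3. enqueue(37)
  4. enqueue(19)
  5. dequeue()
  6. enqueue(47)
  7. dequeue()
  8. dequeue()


enqueue(46) -> [46]
dequeue()->46, []
enqueue(37) -> [37]
enqueue(19) -> [37, 19]
dequeue()->37, [19]
enqueue(47) -> [19, 47]
dequeue()->19, [47]
dequeue()->47, []

Final queue: []


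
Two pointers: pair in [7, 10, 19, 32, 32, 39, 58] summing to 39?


lo=0(7)+hi=6(58)=65
lo=0(7)+hi=5(39)=46
lo=0(7)+hi=4(32)=39

Yes: 7+32=39


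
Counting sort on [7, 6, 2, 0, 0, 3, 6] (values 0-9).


Input: [7, 6, 2, 0, 0, 3, 6]
Counts: [2, 0, 1, 1, 0, 0, 2, 1, 0, 0]

Sorted: [0, 0, 2, 3, 6, 6, 7]


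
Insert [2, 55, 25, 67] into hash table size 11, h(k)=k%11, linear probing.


Insert 2: h=2 -> slot 2
Insert 55: h=0 -> slot 0
Insert 25: h=3 -> slot 3
Insert 67: h=1 -> slot 1

Table: [55, 67, 2, 25, None, None, None, None, None, None, None]


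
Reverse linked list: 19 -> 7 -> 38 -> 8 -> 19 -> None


Step 1: curr=19, set curr.next=prev(None) | reversed so far: 19
Step 2: curr=7, set curr.next=prev(19) | reversed so far: 7 -> 19
Step 3: curr=38, set curr.next=prev(7) | reversed so far: 38 -> 7 -> 19
Step 4: curr=8, set curr.next=prev(38) | reversed so far: 8 -> 38 -> 7 -> 19
Step 5: curr=19, set curr.next=prev(8) | reversed so far: 19 -> 8 -> 38 -> 7 -> 19

19 -> 8 -> 38 -> 7 -> 19 -> None


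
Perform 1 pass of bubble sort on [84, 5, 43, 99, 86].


Initial: [84, 5, 43, 99, 86]
Pass 1: [5, 43, 84, 86, 99] (3 swaps)

After 1 pass: [5, 43, 84, 86, 99]


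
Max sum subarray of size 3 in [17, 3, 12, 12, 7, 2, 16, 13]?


[0:3]: 32
[1:4]: 27
[2:5]: 31
[3:6]: 21
[4:7]: 25
[5:8]: 31

Max: 32 at [0:3]


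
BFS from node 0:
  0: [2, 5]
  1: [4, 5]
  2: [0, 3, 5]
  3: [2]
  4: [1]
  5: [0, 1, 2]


Visit 0, enqueue [2, 5]
Visit 2, enqueue [3]
Visit 5, enqueue [1]
Visit 3, enqueue []
Visit 1, enqueue [4]
Visit 4, enqueue []

BFS order: [0, 2, 5, 3, 1, 4]


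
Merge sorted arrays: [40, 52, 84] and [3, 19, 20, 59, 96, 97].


Take 3 from B
Take 19 from B
Take 20 from B
Take 40 from A
Take 52 from A
Take 59 from B
Take 84 from A

Merged: [3, 19, 20, 40, 52, 59, 84, 96, 97]


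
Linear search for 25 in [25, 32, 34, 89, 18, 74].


i=0: 25==25 found!

Found at 0, 1 comps


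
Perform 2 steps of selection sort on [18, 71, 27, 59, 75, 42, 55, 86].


Initial: [18, 71, 27, 59, 75, 42, 55, 86]
Step 1: min=18 at 0
  Swap: [18, 71, 27, 59, 75, 42, 55, 86]
Step 2: min=27 at 2
  Swap: [18, 27, 71, 59, 75, 42, 55, 86]

After 2 steps: [18, 27, 71, 59, 75, 42, 55, 86]


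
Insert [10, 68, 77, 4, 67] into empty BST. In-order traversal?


Insert 10: root
Insert 68: R from 10
Insert 77: R from 10 -> R from 68
Insert 4: L from 10
Insert 67: R from 10 -> L from 68

In-order: [4, 10, 67, 68, 77]


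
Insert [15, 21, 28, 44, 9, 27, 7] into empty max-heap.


Insert 15: [15]
Insert 21: [21, 15]
Insert 28: [28, 15, 21]
Insert 44: [44, 28, 21, 15]
Insert 9: [44, 28, 21, 15, 9]
Insert 27: [44, 28, 27, 15, 9, 21]
Insert 7: [44, 28, 27, 15, 9, 21, 7]

Final heap: [44, 28, 27, 15, 9, 21, 7]


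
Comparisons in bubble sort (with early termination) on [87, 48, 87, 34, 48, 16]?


Algorithm: bubble sort (with early termination)
Input: [87, 48, 87, 34, 48, 16]
Sorted: [16, 34, 48, 48, 87, 87]

15


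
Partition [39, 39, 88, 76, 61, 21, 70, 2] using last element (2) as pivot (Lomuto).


Pivot: 2
Place pivot at 0: [2, 39, 88, 76, 61, 21, 70, 39]

Partitioned: [2, 39, 88, 76, 61, 21, 70, 39]


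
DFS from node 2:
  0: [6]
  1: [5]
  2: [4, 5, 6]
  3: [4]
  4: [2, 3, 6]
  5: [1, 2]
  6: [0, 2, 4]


Visit 2, push [6, 5, 4]
Visit 4, push [6, 3]
Visit 3, push []
Visit 6, push [0]
Visit 0, push []
Visit 5, push [1]
Visit 1, push []

DFS order: [2, 4, 3, 6, 0, 5, 1]


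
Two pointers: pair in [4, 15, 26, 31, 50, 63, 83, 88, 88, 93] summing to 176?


lo=0(4)+hi=9(93)=97
lo=1(15)+hi=9(93)=108
lo=2(26)+hi=9(93)=119
lo=3(31)+hi=9(93)=124
lo=4(50)+hi=9(93)=143
lo=5(63)+hi=9(93)=156
lo=6(83)+hi=9(93)=176

Yes: 83+93=176


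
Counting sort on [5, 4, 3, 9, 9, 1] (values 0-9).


Input: [5, 4, 3, 9, 9, 1]
Counts: [0, 1, 0, 1, 1, 1, 0, 0, 0, 2]

Sorted: [1, 3, 4, 5, 9, 9]


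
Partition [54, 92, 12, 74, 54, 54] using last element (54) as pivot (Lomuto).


Pivot: 54
  54 <= 54: advance i (no swap)
  12 <= 54: swap -> [54, 12, 92, 74, 54, 54]
  54 <= 54: swap -> [54, 12, 54, 74, 92, 54]
Place pivot at 3: [54, 12, 54, 54, 92, 74]

Partitioned: [54, 12, 54, 54, 92, 74]


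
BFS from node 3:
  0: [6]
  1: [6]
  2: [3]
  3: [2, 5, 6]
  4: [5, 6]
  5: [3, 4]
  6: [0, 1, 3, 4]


Visit 3, enqueue [2, 5, 6]
Visit 2, enqueue []
Visit 5, enqueue [4]
Visit 6, enqueue [0, 1]
Visit 4, enqueue []
Visit 0, enqueue []
Visit 1, enqueue []

BFS order: [3, 2, 5, 6, 4, 0, 1]


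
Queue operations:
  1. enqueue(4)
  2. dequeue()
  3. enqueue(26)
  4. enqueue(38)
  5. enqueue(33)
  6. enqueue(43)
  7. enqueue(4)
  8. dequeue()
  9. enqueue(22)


enqueue(4) -> [4]
dequeue()->4, []
enqueue(26) -> [26]
enqueue(38) -> [26, 38]
enqueue(33) -> [26, 38, 33]
enqueue(43) -> [26, 38, 33, 43]
enqueue(4) -> [26, 38, 33, 43, 4]
dequeue()->26, [38, 33, 43, 4]
enqueue(22) -> [38, 33, 43, 4, 22]

Final queue: [38, 33, 43, 4, 22]


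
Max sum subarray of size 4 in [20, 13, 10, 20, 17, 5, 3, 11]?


[0:4]: 63
[1:5]: 60
[2:6]: 52
[3:7]: 45
[4:8]: 36

Max: 63 at [0:4]


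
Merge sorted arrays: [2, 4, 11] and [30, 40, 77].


Take 2 from A
Take 4 from A
Take 11 from A

Merged: [2, 4, 11, 30, 40, 77]


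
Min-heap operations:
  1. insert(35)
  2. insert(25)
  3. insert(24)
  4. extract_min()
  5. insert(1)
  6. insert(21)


insert(35) -> [35]
insert(25) -> [25, 35]
insert(24) -> [24, 35, 25]
extract_min()->24, [25, 35]
insert(1) -> [1, 35, 25]
insert(21) -> [1, 21, 25, 35]

Final heap: [1, 21, 25, 35]


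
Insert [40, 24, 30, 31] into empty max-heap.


Insert 40: [40]
Insert 24: [40, 24]
Insert 30: [40, 24, 30]
Insert 31: [40, 31, 30, 24]

Final heap: [40, 31, 30, 24]


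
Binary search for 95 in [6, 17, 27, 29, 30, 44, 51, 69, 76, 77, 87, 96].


Step 1: lo=0, hi=11, mid=5, val=44
Step 2: lo=6, hi=11, mid=8, val=76
Step 3: lo=9, hi=11, mid=10, val=87
Step 4: lo=11, hi=11, mid=11, val=96

Not found


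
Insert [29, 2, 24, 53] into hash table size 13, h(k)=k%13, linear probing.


Insert 29: h=3 -> slot 3
Insert 2: h=2 -> slot 2
Insert 24: h=11 -> slot 11
Insert 53: h=1 -> slot 1

Table: [None, 53, 2, 29, None, None, None, None, None, None, None, 24, None]


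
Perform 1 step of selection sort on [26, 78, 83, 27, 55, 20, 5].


Initial: [26, 78, 83, 27, 55, 20, 5]
Step 1: min=5 at 6
  Swap: [5, 78, 83, 27, 55, 20, 26]

After 1 step: [5, 78, 83, 27, 55, 20, 26]


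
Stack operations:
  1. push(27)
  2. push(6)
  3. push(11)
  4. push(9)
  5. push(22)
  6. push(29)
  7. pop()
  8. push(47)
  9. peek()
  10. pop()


push(27) -> [27]
push(6) -> [27, 6]
push(11) -> [27, 6, 11]
push(9) -> [27, 6, 11, 9]
push(22) -> [27, 6, 11, 9, 22]
push(29) -> [27, 6, 11, 9, 22, 29]
pop()->29, [27, 6, 11, 9, 22]
push(47) -> [27, 6, 11, 9, 22, 47]
peek()->47
pop()->47, [27, 6, 11, 9, 22]

Final stack: [27, 6, 11, 9, 22]


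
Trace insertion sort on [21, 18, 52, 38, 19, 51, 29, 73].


Initial: [21, 18, 52, 38, 19, 51, 29, 73]
Insert 18: [18, 21, 52, 38, 19, 51, 29, 73]
Insert 52: [18, 21, 52, 38, 19, 51, 29, 73]
Insert 38: [18, 21, 38, 52, 19, 51, 29, 73]
Insert 19: [18, 19, 21, 38, 52, 51, 29, 73]
Insert 51: [18, 19, 21, 38, 51, 52, 29, 73]
Insert 29: [18, 19, 21, 29, 38, 51, 52, 73]
Insert 73: [18, 19, 21, 29, 38, 51, 52, 73]

Sorted: [18, 19, 21, 29, 38, 51, 52, 73]


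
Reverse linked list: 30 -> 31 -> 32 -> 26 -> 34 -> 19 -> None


Step 1: curr=30, set curr.next=prev(None) | reversed so far: 30
Step 2: curr=31, set curr.next=prev(30) | reversed so far: 31 -> 30
Step 3: curr=32, set curr.next=prev(31) | reversed so far: 32 -> 31 -> 30
Step 4: curr=26, set curr.next=prev(32) | reversed so far: 26 -> 32 -> 31 -> 30
Step 5: curr=34, set curr.next=prev(26) | reversed so far: 34 -> 26 -> 32 -> 31 -> 30
Step 6: curr=19, set curr.next=prev(34) | reversed so far: 19 -> 34 -> 26 -> 32 -> 31 -> 30

19 -> 34 -> 26 -> 32 -> 31 -> 30 -> None


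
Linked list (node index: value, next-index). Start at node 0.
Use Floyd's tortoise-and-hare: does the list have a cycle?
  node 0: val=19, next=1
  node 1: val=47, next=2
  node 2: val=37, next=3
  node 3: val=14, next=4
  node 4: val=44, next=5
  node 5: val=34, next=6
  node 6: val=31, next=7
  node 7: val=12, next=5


Floyd's tortoise (slow, +1) and hare (fast, +2):
  init: slow=0, fast=0
  step 1: slow=1, fast=2
  step 2: slow=2, fast=4
  step 3: slow=3, fast=6
  step 4: slow=4, fast=5
  step 5: slow=5, fast=7
  step 6: slow=6, fast=6
  slow == fast at node 6: cycle detected

Cycle: yes


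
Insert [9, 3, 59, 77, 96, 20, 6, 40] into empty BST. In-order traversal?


Insert 9: root
Insert 3: L from 9
Insert 59: R from 9
Insert 77: R from 9 -> R from 59
Insert 96: R from 9 -> R from 59 -> R from 77
Insert 20: R from 9 -> L from 59
Insert 6: L from 9 -> R from 3
Insert 40: R from 9 -> L from 59 -> R from 20

In-order: [3, 6, 9, 20, 40, 59, 77, 96]


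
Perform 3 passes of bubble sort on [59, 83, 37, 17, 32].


Initial: [59, 83, 37, 17, 32]
Pass 1: [59, 37, 17, 32, 83] (3 swaps)
Pass 2: [37, 17, 32, 59, 83] (3 swaps)
Pass 3: [17, 32, 37, 59, 83] (2 swaps)

After 3 passes: [17, 32, 37, 59, 83]
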